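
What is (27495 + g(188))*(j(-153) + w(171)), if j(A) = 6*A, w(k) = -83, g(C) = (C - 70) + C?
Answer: -27828801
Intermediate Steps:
g(C) = -70 + 2*C (g(C) = (-70 + C) + C = -70 + 2*C)
(27495 + g(188))*(j(-153) + w(171)) = (27495 + (-70 + 2*188))*(6*(-153) - 83) = (27495 + (-70 + 376))*(-918 - 83) = (27495 + 306)*(-1001) = 27801*(-1001) = -27828801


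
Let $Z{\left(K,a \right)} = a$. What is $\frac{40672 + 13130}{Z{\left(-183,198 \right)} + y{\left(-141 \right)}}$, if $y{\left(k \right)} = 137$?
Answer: $\frac{53802}{335} \approx 160.6$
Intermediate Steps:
$\frac{40672 + 13130}{Z{\left(-183,198 \right)} + y{\left(-141 \right)}} = \frac{40672 + 13130}{198 + 137} = \frac{53802}{335}$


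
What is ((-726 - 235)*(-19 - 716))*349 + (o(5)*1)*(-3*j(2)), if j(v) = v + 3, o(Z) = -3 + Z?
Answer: 246510885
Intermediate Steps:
j(v) = 3 + v
((-726 - 235)*(-19 - 716))*349 + (o(5)*1)*(-3*j(2)) = ((-726 - 235)*(-19 - 716))*349 + ((-3 + 5)*1)*(-3*(3 + 2)) = -961*(-735)*349 + (2*1)*(-3*5) = 706335*349 + 2*(-15) = 246510915 - 30 = 246510885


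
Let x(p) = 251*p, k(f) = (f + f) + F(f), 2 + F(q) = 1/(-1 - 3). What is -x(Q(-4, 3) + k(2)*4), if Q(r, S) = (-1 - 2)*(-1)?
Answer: -2510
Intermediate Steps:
F(q) = -9/4 (F(q) = -2 + 1/(-1 - 3) = -2 + 1/(-4) = -2 - ¼ = -9/4)
Q(r, S) = 3 (Q(r, S) = -3*(-1) = 3)
k(f) = -9/4 + 2*f (k(f) = (f + f) - 9/4 = 2*f - 9/4 = -9/4 + 2*f)
-x(Q(-4, 3) + k(2)*4) = -251*(3 + (-9/4 + 2*2)*4) = -251*(3 + (-9/4 + 4)*4) = -251*(3 + (7/4)*4) = -251*(3 + 7) = -251*10 = -1*2510 = -2510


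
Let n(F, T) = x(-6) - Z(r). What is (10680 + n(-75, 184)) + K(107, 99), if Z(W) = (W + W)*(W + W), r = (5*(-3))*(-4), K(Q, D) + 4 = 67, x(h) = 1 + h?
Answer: -3662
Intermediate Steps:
K(Q, D) = 63 (K(Q, D) = -4 + 67 = 63)
r = 60 (r = -15*(-4) = 60)
Z(W) = 4*W² (Z(W) = (2*W)*(2*W) = 4*W²)
n(F, T) = -14405 (n(F, T) = (1 - 6) - 4*60² = -5 - 4*3600 = -5 - 1*14400 = -5 - 14400 = -14405)
(10680 + n(-75, 184)) + K(107, 99) = (10680 - 14405) + 63 = -3725 + 63 = -3662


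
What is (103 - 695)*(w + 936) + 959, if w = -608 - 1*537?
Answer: 124687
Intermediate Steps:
w = -1145 (w = -608 - 537 = -1145)
(103 - 695)*(w + 936) + 959 = (103 - 695)*(-1145 + 936) + 959 = -592*(-209) + 959 = 123728 + 959 = 124687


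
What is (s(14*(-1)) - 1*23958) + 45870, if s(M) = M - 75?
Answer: 21823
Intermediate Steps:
s(M) = -75 + M
(s(14*(-1)) - 1*23958) + 45870 = ((-75 + 14*(-1)) - 1*23958) + 45870 = ((-75 - 14) - 23958) + 45870 = (-89 - 23958) + 45870 = -24047 + 45870 = 21823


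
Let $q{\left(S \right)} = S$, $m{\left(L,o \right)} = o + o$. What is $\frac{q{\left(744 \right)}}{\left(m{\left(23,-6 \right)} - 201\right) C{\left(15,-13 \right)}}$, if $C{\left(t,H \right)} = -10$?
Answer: $\frac{124}{355} \approx 0.3493$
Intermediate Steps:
$m{\left(L,o \right)} = 2 o$
$\frac{q{\left(744 \right)}}{\left(m{\left(23,-6 \right)} - 201\right) C{\left(15,-13 \right)}} = \frac{744}{\left(2 \left(-6\right) - 201\right) \left(-10\right)} = \frac{744}{\left(-12 - 201\right) \left(-10\right)} = \frac{744}{\left(-213\right) \left(-10\right)} = \frac{744}{2130} = 744 \cdot \frac{1}{2130} = \frac{124}{355}$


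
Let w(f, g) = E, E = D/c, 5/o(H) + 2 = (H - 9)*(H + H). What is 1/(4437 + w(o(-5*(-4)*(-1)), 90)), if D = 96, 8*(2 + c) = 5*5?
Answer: 3/13567 ≈ 0.00022112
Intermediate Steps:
c = 9/8 (c = -2 + (5*5)/8 = -2 + (1/8)*25 = -2 + 25/8 = 9/8 ≈ 1.1250)
o(H) = 5/(-2 + 2*H*(-9 + H)) (o(H) = 5/(-2 + (H - 9)*(H + H)) = 5/(-2 + (-9 + H)*(2*H)) = 5/(-2 + 2*H*(-9 + H)))
E = 256/3 (E = 96/(9/8) = 96*(8/9) = 256/3 ≈ 85.333)
w(f, g) = 256/3
1/(4437 + w(o(-5*(-4)*(-1)), 90)) = 1/(4437 + 256/3) = 1/(13567/3) = 3/13567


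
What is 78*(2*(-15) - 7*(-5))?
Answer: 390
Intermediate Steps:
78*(2*(-15) - 7*(-5)) = 78*(-30 + 35) = 78*5 = 390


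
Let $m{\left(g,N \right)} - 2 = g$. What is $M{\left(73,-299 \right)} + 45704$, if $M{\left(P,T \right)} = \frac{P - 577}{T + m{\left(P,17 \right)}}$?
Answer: $\frac{182825}{4} \approx 45706.0$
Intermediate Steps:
$m{\left(g,N \right)} = 2 + g$
$M{\left(P,T \right)} = \frac{-577 + P}{2 + P + T}$ ($M{\left(P,T \right)} = \frac{P - 577}{T + \left(2 + P\right)} = \frac{-577 + P}{2 + P + T}$)
$M{\left(73,-299 \right)} + 45704 = \frac{-577 + 73}{2 + 73 - 299} + 45704 = \frac{1}{-224} \left(-504\right) + 45704 = \left(- \frac{1}{224}\right) \left(-504\right) + 45704 = \frac{9}{4} + 45704 = \frac{182825}{4}$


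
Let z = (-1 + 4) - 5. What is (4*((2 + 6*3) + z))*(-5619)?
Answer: -404568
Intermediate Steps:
z = -2 (z = 3 - 5 = -2)
(4*((2 + 6*3) + z))*(-5619) = (4*((2 + 6*3) - 2))*(-5619) = (4*((2 + 18) - 2))*(-5619) = (4*(20 - 2))*(-5619) = (4*18)*(-5619) = 72*(-5619) = -404568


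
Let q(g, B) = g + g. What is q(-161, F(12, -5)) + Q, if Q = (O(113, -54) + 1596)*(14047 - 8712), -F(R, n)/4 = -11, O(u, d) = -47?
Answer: 8263593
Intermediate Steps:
F(R, n) = 44 (F(R, n) = -4*(-11) = 44)
Q = 8263915 (Q = (-47 + 1596)*(14047 - 8712) = 1549*5335 = 8263915)
q(g, B) = 2*g
q(-161, F(12, -5)) + Q = 2*(-161) + 8263915 = -322 + 8263915 = 8263593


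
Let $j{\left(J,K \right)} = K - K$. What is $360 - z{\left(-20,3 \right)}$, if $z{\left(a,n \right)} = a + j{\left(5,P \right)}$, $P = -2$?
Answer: $380$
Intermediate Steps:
$j{\left(J,K \right)} = 0$
$z{\left(a,n \right)} = a$ ($z{\left(a,n \right)} = a + 0 = a$)
$360 - z{\left(-20,3 \right)} = 360 - -20 = 360 + 20 = 380$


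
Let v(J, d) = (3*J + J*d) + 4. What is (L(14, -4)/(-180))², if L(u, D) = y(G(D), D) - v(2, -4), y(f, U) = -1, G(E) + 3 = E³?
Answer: 1/3600 ≈ 0.00027778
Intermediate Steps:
G(E) = -3 + E³
v(J, d) = 4 + 3*J + J*d
L(u, D) = -3 (L(u, D) = -1 - (4 + 3*2 + 2*(-4)) = -1 - (4 + 6 - 8) = -1 - 1*2 = -1 - 2 = -3)
(L(14, -4)/(-180))² = (-3/(-180))² = (-3*(-1/180))² = (1/60)² = 1/3600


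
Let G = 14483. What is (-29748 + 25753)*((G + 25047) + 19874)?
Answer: -237318980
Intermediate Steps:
(-29748 + 25753)*((G + 25047) + 19874) = (-29748 + 25753)*((14483 + 25047) + 19874) = -3995*(39530 + 19874) = -3995*59404 = -237318980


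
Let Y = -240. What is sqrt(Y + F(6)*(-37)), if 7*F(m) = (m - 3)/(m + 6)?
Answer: I*sqrt(47299)/14 ≈ 15.535*I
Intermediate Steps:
F(m) = (-3 + m)/(7*(6 + m)) (F(m) = ((m - 3)/(m + 6))/7 = ((-3 + m)/(6 + m))/7 = (-3 + m)/(7*(6 + m)))
sqrt(Y + F(6)*(-37)) = sqrt(-240 + ((-3 + 6)/(7*(6 + 6)))*(-37)) = sqrt(-240 + ((1/7)*3/12)*(-37)) = sqrt(-240 + ((1/7)*(1/12)*3)*(-37)) = sqrt(-240 + (1/28)*(-37)) = sqrt(-240 - 37/28) = sqrt(-6757/28) = I*sqrt(47299)/14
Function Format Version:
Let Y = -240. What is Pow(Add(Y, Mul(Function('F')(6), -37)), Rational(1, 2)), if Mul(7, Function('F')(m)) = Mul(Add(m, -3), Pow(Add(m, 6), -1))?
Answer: Mul(Rational(1, 14), I, Pow(47299, Rational(1, 2))) ≈ Mul(15.535, I)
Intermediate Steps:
Function('F')(m) = Mul(Rational(1, 7), Pow(Add(6, m), -1), Add(-3, m)) (Function('F')(m) = Mul(Rational(1, 7), Mul(Add(m, -3), Pow(Add(m, 6), -1))) = Mul(Rational(1, 7), Mul(Add(-3, m), Pow(Add(6, m), -1))) = Mul(Rational(1, 7), Mul(Pow(Add(6, m), -1), Add(-3, m))) = Mul(Rational(1, 7), Pow(Add(6, m), -1), Add(-3, m)))
Pow(Add(Y, Mul(Function('F')(6), -37)), Rational(1, 2)) = Pow(Add(-240, Mul(Mul(Rational(1, 7), Pow(Add(6, 6), -1), Add(-3, 6)), -37)), Rational(1, 2)) = Pow(Add(-240, Mul(Mul(Rational(1, 7), Pow(12, -1), 3), -37)), Rational(1, 2)) = Pow(Add(-240, Mul(Mul(Rational(1, 7), Rational(1, 12), 3), -37)), Rational(1, 2)) = Pow(Add(-240, Mul(Rational(1, 28), -37)), Rational(1, 2)) = Pow(Add(-240, Rational(-37, 28)), Rational(1, 2)) = Pow(Rational(-6757, 28), Rational(1, 2)) = Mul(Rational(1, 14), I, Pow(47299, Rational(1, 2)))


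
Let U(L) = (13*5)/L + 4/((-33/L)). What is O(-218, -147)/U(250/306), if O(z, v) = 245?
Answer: 30925125/10029961 ≈ 3.0833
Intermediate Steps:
U(L) = 65/L - 4*L/33 (U(L) = 65/L + 4*(-L/33) = 65/L - 4*L/33)
O(-218, -147)/U(250/306) = 245/(65/((250/306)) - 1000/(33*306)) = 245/(65/((250*(1/306))) - 1000/(33*306)) = 245/(65/(125/153) - 4/33*125/153) = 245/(65*(153/125) - 500/5049) = 245/(1989/25 - 500/5049) = 245/(10029961/126225) = 245*(126225/10029961) = 30925125/10029961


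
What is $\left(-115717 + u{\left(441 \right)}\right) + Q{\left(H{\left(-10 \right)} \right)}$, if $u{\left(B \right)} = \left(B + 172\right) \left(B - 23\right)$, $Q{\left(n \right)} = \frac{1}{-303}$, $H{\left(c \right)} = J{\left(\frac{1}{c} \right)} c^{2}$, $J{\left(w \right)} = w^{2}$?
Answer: $\frac{42576650}{303} \approx 1.4052 \cdot 10^{5}$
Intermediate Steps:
$H{\left(c \right)} = 1$ ($H{\left(c \right)} = \left(\frac{1}{c}\right)^{2} c^{2} = \frac{c^{2}}{c^{2}} = 1$)
$Q{\left(n \right)} = - \frac{1}{303}$
$u{\left(B \right)} = \left(-23 + B\right) \left(172 + B\right)$ ($u{\left(B \right)} = \left(172 + B\right) \left(-23 + B\right) = \left(-23 + B\right) \left(172 + B\right)$)
$\left(-115717 + u{\left(441 \right)}\right) + Q{\left(H{\left(-10 \right)} \right)} = \left(-115717 + \left(-3956 + 441^{2} + 149 \cdot 441\right)\right) - \frac{1}{303} = \left(-115717 + \left(-3956 + 194481 + 65709\right)\right) - \frac{1}{303} = \left(-115717 + 256234\right) - \frac{1}{303} = 140517 - \frac{1}{303} = \frac{42576650}{303}$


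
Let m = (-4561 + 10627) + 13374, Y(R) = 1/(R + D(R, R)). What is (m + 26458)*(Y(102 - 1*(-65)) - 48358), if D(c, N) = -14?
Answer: -339588883154/153 ≈ -2.2195e+9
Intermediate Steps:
Y(R) = 1/(-14 + R) (Y(R) = 1/(R - 14) = 1/(-14 + R))
m = 19440 (m = 6066 + 13374 = 19440)
(m + 26458)*(Y(102 - 1*(-65)) - 48358) = (19440 + 26458)*(1/(-14 + (102 - 1*(-65))) - 48358) = 45898*(1/(-14 + (102 + 65)) - 48358) = 45898*(1/(-14 + 167) - 48358) = 45898*(1/153 - 48358) = 45898*(-7398773/153) = -339588883154/153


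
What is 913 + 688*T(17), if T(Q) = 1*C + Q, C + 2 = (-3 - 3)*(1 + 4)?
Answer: -9407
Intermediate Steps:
C = -32 (C = -2 + (-3 - 3)*(1 + 4) = -2 - 6*5 = -2 - 30 = -32)
T(Q) = -32 + Q (T(Q) = 1*(-32) + Q = -32 + Q)
913 + 688*T(17) = 913 + 688*(-32 + 17) = 913 + 688*(-15) = 913 - 10320 = -9407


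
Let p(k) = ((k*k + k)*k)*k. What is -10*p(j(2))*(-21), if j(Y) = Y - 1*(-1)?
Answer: 22680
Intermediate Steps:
j(Y) = 1 + Y (j(Y) = Y + 1 = 1 + Y)
p(k) = k**2*(k + k**2) (p(k) = ((k**2 + k)*k)*k = ((k + k**2)*k)*k = (k*(k + k**2))*k = k**2*(k + k**2))
-10*p(j(2))*(-21) = -10*(1 + 2)**3*(1 + (1 + 2))*(-21) = -10*3**3*(1 + 3)*(-21) = -270*4*(-21) = -10*108*(-21) = -1080*(-21) = 22680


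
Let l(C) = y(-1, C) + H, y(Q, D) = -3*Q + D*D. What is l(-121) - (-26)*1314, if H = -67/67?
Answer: 48807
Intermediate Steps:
y(Q, D) = D**2 - 3*Q (y(Q, D) = -3*Q + D**2 = D**2 - 3*Q)
H = -1 (H = -67*1/67 = -1)
l(C) = 2 + C**2 (l(C) = (C**2 - 3*(-1)) - 1 = (C**2 + 3) - 1 = (3 + C**2) - 1 = 2 + C**2)
l(-121) - (-26)*1314 = (2 + (-121)**2) - (-26)*1314 = (2 + 14641) - 1*(-34164) = 14643 + 34164 = 48807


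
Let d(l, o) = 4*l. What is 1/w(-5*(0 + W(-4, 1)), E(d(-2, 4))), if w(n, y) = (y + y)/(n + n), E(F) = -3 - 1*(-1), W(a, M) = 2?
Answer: 5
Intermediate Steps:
E(F) = -2 (E(F) = -3 + 1 = -2)
w(n, y) = y/n (w(n, y) = (2*y)/((2*n)) = (2*y)*(1/(2*n)) = y/n)
1/w(-5*(0 + W(-4, 1)), E(d(-2, 4))) = 1/(-2*(-1/(5*(0 + 2)))) = 1/(-2/((-5*2))) = 1/(-2/(-10)) = 1/(-2*(-⅒)) = 1/(⅕) = 5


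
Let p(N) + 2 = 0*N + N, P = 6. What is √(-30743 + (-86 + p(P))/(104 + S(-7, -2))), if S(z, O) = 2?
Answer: 2*I*√21589815/53 ≈ 175.34*I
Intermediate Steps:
p(N) = -2 + N (p(N) = -2 + (0*N + N) = -2 + (0 + N) = -2 + N)
√(-30743 + (-86 + p(P))/(104 + S(-7, -2))) = √(-30743 + (-86 + (-2 + 6))/(104 + 2)) = √(-30743 + (-86 + 4)/106) = √(-30743 + (1/106)*(-82)) = √(-30743 - 41/53) = √(-1629420/53) = 2*I*√21589815/53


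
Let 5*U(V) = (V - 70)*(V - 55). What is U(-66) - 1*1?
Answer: 16451/5 ≈ 3290.2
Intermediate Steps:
U(V) = (-70 + V)*(-55 + V)/5 (U(V) = ((V - 70)*(V - 55))/5 = ((-70 + V)*(-55 + V))/5 = (-70 + V)*(-55 + V)/5)
U(-66) - 1*1 = (770 - 25*(-66) + (1/5)*(-66)**2) - 1*1 = (770 + 1650 + (1/5)*4356) - 1 = (770 + 1650 + 4356/5) - 1 = 16456/5 - 1 = 16451/5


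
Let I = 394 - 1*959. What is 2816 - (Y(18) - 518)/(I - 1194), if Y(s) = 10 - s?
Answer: 4952818/1759 ≈ 2815.7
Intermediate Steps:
I = -565 (I = 394 - 959 = -565)
2816 - (Y(18) - 518)/(I - 1194) = 2816 - ((10 - 1*18) - 518)/(-565 - 1194) = 2816 - ((10 - 18) - 518)/(-1759) = 2816 - (-8 - 518)*(-1)/1759 = 2816 - (-526)*(-1)/1759 = 2816 - 1*526/1759 = 2816 - 526/1759 = 4952818/1759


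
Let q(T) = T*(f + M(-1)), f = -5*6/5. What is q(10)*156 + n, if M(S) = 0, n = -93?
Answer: -9453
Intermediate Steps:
f = -6 (f = -30*1/5 = -6)
q(T) = -6*T (q(T) = T*(-6 + 0) = T*(-6) = -6*T)
q(10)*156 + n = -6*10*156 - 93 = -60*156 - 93 = -9360 - 93 = -9453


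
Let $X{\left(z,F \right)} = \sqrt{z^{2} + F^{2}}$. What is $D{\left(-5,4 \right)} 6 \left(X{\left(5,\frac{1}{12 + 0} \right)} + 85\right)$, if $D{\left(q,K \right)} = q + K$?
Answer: $-510 - \frac{\sqrt{3601}}{2} \approx -540.0$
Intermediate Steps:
$D{\left(q,K \right)} = K + q$
$X{\left(z,F \right)} = \sqrt{F^{2} + z^{2}}$
$D{\left(-5,4 \right)} 6 \left(X{\left(5,\frac{1}{12 + 0} \right)} + 85\right) = \left(4 - 5\right) 6 \left(\sqrt{\left(\frac{1}{12 + 0}\right)^{2} + 5^{2}} + 85\right) = \left(-1\right) 6 \left(\sqrt{\left(\frac{1}{12}\right)^{2} + 25} + 85\right) = - 6 \left(\sqrt{\left(\frac{1}{12}\right)^{2} + 25} + 85\right) = - 6 \left(\sqrt{\frac{1}{144} + 25} + 85\right) = - 6 \left(\sqrt{\frac{3601}{144}} + 85\right) = - 6 \left(\frac{\sqrt{3601}}{12} + 85\right) = - 6 \left(85 + \frac{\sqrt{3601}}{12}\right) = -510 - \frac{\sqrt{3601}}{2}$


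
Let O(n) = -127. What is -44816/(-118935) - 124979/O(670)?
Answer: 14870068997/15104745 ≈ 984.46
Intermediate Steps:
-44816/(-118935) - 124979/O(670) = -44816/(-118935) - 124979/(-127) = -44816*(-1/118935) - 124979*(-1/127) = 44816/118935 + 124979/127 = 14870068997/15104745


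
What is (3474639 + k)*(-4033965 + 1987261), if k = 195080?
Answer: -7510828556176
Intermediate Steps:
(3474639 + k)*(-4033965 + 1987261) = (3474639 + 195080)*(-4033965 + 1987261) = 3669719*(-2046704) = -7510828556176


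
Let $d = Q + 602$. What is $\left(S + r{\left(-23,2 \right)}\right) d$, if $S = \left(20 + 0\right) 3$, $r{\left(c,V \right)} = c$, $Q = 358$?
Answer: $35520$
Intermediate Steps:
$d = 960$ ($d = 358 + 602 = 960$)
$S = 60$ ($S = 20 \cdot 3 = 60$)
$\left(S + r{\left(-23,2 \right)}\right) d = \left(60 - 23\right) 960 = 37 \cdot 960 = 35520$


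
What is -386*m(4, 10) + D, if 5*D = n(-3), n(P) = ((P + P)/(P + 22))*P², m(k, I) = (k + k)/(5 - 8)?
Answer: 293198/285 ≈ 1028.8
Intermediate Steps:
m(k, I) = -2*k/3 (m(k, I) = (2*k)/(-3) = (2*k)*(-⅓) = -2*k/3)
n(P) = 2*P³/(22 + P) (n(P) = ((2*P)/(22 + P))*P² = (2*P/(22 + P))*P² = 2*P³/(22 + P))
D = -54/95 (D = (2*(-3)³/(22 - 3))/5 = (2*(-27)/19)/5 = (2*(-27)*(1/19))/5 = (⅕)*(-54/19) = -54/95 ≈ -0.56842)
-386*m(4, 10) + D = -(-772)*4/3 - 54/95 = -386*(-8/3) - 54/95 = 3088/3 - 54/95 = 293198/285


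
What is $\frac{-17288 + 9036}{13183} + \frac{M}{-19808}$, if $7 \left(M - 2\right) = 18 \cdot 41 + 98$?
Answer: $- \frac{577697431}{913951024} \approx -0.63209$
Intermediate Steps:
$M = \frac{850}{7}$ ($M = 2 + \frac{18 \cdot 41 + 98}{7} = 2 + \frac{738 + 98}{7} = 2 + \frac{1}{7} \cdot 836 = 2 + \frac{836}{7} = \frac{850}{7} \approx 121.43$)
$\frac{-17288 + 9036}{13183} + \frac{M}{-19808} = \frac{-17288 + 9036}{13183} + \frac{850}{7 \left(-19808\right)} = \left(-8252\right) \frac{1}{13183} + \frac{850}{7} \left(- \frac{1}{19808}\right) = - \frac{8252}{13183} - \frac{425}{69328} = - \frac{577697431}{913951024}$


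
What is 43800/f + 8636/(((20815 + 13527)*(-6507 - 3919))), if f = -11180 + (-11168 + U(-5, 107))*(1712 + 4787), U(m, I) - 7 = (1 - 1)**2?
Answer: -1359090687307/2164604898635179 ≈ -0.00062787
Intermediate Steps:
U(m, I) = 7 (U(m, I) = 7 + (1 - 1)**2 = 7 + 0**2 = 7 + 0 = 7)
f = -72546519 (f = -11180 + (-11168 + 7)*(1712 + 4787) = -11180 - 11161*6499 = -11180 - 72535339 = -72546519)
43800/f + 8636/(((20815 + 13527)*(-6507 - 3919))) = 43800/(-72546519) + 8636/(((20815 + 13527)*(-6507 - 3919))) = 43800*(-1/72546519) + 8636/((34342*(-10426))) = -14600/24182173 + 8636/(-358049692) = -14600/24182173 + 8636*(-1/358049692) = -14600/24182173 - 2159/89512423 = -1359090687307/2164604898635179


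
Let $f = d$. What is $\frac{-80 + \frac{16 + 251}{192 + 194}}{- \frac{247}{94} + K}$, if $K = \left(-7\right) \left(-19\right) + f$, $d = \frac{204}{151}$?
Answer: $- \frac{19750951}{32804403} \approx -0.60208$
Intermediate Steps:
$d = \frac{204}{151}$ ($d = 204 \cdot \frac{1}{151} = \frac{204}{151} \approx 1.351$)
$f = \frac{204}{151} \approx 1.351$
$K = \frac{20287}{151}$ ($K = \left(-7\right) \left(-19\right) + \frac{204}{151} = 133 + \frac{204}{151} = \frac{20287}{151} \approx 134.35$)
$\frac{-80 + \frac{16 + 251}{192 + 194}}{- \frac{247}{94} + K} = \frac{-80 + \frac{16 + 251}{192 + 194}}{- \frac{247}{94} + \frac{20287}{151}} = \frac{-80 + \frac{267}{386}}{\left(-247\right) \frac{1}{94} + \frac{20287}{151}} = \frac{-80 + 267 \cdot \frac{1}{386}}{- \frac{247}{94} + \frac{20287}{151}} = \frac{-80 + \frac{267}{386}}{\frac{1869681}{14194}} = \left(- \frac{30613}{386}\right) \frac{14194}{1869681} = - \frac{19750951}{32804403}$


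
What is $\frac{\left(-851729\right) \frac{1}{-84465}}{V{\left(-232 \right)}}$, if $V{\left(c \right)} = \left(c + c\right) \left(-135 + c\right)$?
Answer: $\frac{851729}{14383375920} \approx 5.9216 \cdot 10^{-5}$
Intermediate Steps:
$V{\left(c \right)} = 2 c \left(-135 + c\right)$
$\frac{\left(-851729\right) \frac{1}{-84465}}{V{\left(-232 \right)}} = \frac{\left(-851729\right) \frac{1}{-84465}}{2 \left(-232\right) \left(-135 - 232\right)} = \frac{\left(-851729\right) \left(- \frac{1}{84465}\right)}{2 \left(-232\right) \left(-367\right)} = \frac{851729}{84465 \cdot 170288} = \frac{851729}{84465} \cdot \frac{1}{170288} = \frac{851729}{14383375920}$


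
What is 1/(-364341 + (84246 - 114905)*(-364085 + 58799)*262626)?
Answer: 1/2458021556703258 ≈ 4.0683e-16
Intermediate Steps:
1/(-364341 + (84246 - 114905)*(-364085 + 58799)*262626) = (1/262626)/(-364341 - 30659*(-305286)) = (1/262626)/(-364341 + 9359763474) = (1/262626)/9359399133 = (1/9359399133)*(1/262626) = 1/2458021556703258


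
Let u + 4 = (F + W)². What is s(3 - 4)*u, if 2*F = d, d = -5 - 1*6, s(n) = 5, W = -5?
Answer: 2125/4 ≈ 531.25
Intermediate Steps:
d = -11 (d = -5 - 6 = -11)
F = -11/2 (F = (½)*(-11) = -11/2 ≈ -5.5000)
u = 425/4 (u = -4 + (-11/2 - 5)² = -4 + (-21/2)² = -4 + 441/4 = 425/4 ≈ 106.25)
s(3 - 4)*u = 5*(425/4) = 2125/4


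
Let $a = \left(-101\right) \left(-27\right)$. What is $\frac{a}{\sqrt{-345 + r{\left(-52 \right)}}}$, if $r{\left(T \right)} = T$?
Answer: $- \frac{2727 i \sqrt{397}}{397} \approx - 136.86 i$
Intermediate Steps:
$a = 2727$
$\frac{a}{\sqrt{-345 + r{\left(-52 \right)}}} = \frac{2727}{\sqrt{-345 - 52}} = \frac{2727}{\sqrt{-397}} = \frac{2727}{i \sqrt{397}} = 2727 \left(- \frac{i \sqrt{397}}{397}\right) = - \frac{2727 i \sqrt{397}}{397}$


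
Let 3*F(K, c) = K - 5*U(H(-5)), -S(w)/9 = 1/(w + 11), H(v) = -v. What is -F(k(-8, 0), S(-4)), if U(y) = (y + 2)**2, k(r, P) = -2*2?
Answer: 83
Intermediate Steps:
k(r, P) = -4
U(y) = (2 + y)**2
S(w) = -9/(11 + w) (S(w) = -9/(w + 11) = -9/(11 + w))
F(K, c) = -245/3 + K/3 (F(K, c) = (K - 5*(2 - 1*(-5))**2)/3 = (K - 5*(2 + 5)**2)/3 = (K - 5*7**2)/3 = (K - 5*49)/3 = (K - 245)/3 = (-245 + K)/3 = -245/3 + K/3)
-F(k(-8, 0), S(-4)) = -(-245/3 + (1/3)*(-4)) = -(-245/3 - 4/3) = -1*(-83) = 83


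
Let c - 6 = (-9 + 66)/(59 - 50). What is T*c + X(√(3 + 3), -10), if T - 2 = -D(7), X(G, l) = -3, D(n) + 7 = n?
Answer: 65/3 ≈ 21.667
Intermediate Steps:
D(n) = -7 + n
c = 37/3 (c = 6 + (-9 + 66)/(59 - 50) = 6 + 57/9 = 6 + 57*(⅑) = 6 + 19/3 = 37/3 ≈ 12.333)
T = 2 (T = 2 - (-7 + 7) = 2 - 1*0 = 2 + 0 = 2)
T*c + X(√(3 + 3), -10) = 2*(37/3) - 3 = 74/3 - 3 = 65/3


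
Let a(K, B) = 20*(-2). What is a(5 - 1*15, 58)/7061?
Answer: -40/7061 ≈ -0.0056649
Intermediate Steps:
a(K, B) = -40
a(5 - 1*15, 58)/7061 = -40/7061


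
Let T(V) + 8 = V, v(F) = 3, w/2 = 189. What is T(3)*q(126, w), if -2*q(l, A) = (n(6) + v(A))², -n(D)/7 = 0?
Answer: 45/2 ≈ 22.500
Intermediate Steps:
w = 378 (w = 2*189 = 378)
n(D) = 0 (n(D) = -7*0 = 0)
T(V) = -8 + V
q(l, A) = -9/2 (q(l, A) = -(0 + 3)²/2 = -½*3² = -½*9 = -9/2)
T(3)*q(126, w) = (-8 + 3)*(-9/2) = -5*(-9/2) = 45/2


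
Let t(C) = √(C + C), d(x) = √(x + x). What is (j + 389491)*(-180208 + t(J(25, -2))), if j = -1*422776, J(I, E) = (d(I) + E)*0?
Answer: 5998223280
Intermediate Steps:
d(x) = √2*√x (d(x) = √(2*x) = √2*√x)
J(I, E) = 0 (J(I, E) = (√2*√I + E)*0 = (E + √2*√I)*0 = 0)
t(C) = √2*√C (t(C) = √(2*C) = √2*√C)
j = -422776
(j + 389491)*(-180208 + t(J(25, -2))) = (-422776 + 389491)*(-180208 + √2*√0) = -33285*(-180208 + √2*0) = -33285*(-180208 + 0) = -33285*(-180208) = 5998223280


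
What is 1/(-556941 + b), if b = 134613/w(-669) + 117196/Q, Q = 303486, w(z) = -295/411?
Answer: -44764185/33326317240324 ≈ -1.3432e-6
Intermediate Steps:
w(z) = -295/411 (w(z) = -295*1/411 = -295/411)
b = -8395307282239/44764185 (b = 134613/(-295/411) + 117196/303486 = 134613*(-411/295) + 117196*(1/303486) = -55325943/295 + 58598/151743 = -8395307282239/44764185 ≈ -1.8755e+5)
1/(-556941 + b) = 1/(-556941 - 8395307282239/44764185) = 1/(-33326317240324/44764185) = -44764185/33326317240324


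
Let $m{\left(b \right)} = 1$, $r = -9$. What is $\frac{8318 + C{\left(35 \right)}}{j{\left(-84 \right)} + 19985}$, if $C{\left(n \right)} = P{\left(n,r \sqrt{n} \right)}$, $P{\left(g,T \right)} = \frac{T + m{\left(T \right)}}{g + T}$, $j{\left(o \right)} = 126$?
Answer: $\frac{191354}{462553} + \frac{9 \sqrt{35}}{952315} \approx 0.41375$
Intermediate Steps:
$P{\left(g,T \right)} = \frac{1 + T}{T + g}$ ($P{\left(g,T \right)} = \frac{T + 1}{g + T} = \frac{1 + T}{T + g}$)
$C{\left(n \right)} = \frac{1 - 9 \sqrt{n}}{n - 9 \sqrt{n}}$ ($C{\left(n \right)} = \frac{1 - 9 \sqrt{n}}{- 9 \sqrt{n} + n} = \frac{1 - 9 \sqrt{n}}{n - 9 \sqrt{n}}$)
$\frac{8318 + C{\left(35 \right)}}{j{\left(-84 \right)} + 19985} = \frac{8318 + \frac{-1 + 9 \sqrt{35}}{\left(-1\right) 35 + 9 \sqrt{35}}}{126 + 19985} = \frac{8318 + \frac{-1 + 9 \sqrt{35}}{-35 + 9 \sqrt{35}}}{20111} = \left(8318 + \frac{-1 + 9 \sqrt{35}}{-35 + 9 \sqrt{35}}\right) \frac{1}{20111} = \frac{8318}{20111} + \frac{-1 + 9 \sqrt{35}}{20111 \left(-35 + 9 \sqrt{35}\right)}$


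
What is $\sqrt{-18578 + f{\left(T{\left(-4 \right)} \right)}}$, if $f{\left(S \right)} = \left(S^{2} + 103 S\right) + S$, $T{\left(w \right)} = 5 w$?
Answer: $i \sqrt{20258} \approx 142.33 i$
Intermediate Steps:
$f{\left(S \right)} = S^{2} + 104 S$
$\sqrt{-18578 + f{\left(T{\left(-4 \right)} \right)}} = \sqrt{-18578 + 5 \left(-4\right) \left(104 + 5 \left(-4\right)\right)} = \sqrt{-18578 - 20 \left(104 - 20\right)} = \sqrt{-18578 - 1680} = \sqrt{-20258} = i \sqrt{20258}$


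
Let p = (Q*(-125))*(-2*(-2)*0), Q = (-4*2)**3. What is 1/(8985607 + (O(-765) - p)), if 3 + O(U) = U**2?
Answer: 1/9570829 ≈ 1.0448e-7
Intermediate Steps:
O(U) = -3 + U**2
Q = -512 (Q = (-8)**3 = -512)
p = 0 (p = (-512*(-125))*(-2*(-2)*0) = 64000*(4*0) = 64000*0 = 0)
1/(8985607 + (O(-765) - p)) = 1/(8985607 + ((-3 + (-765)**2) - 1*0)) = 1/(8985607 + ((-3 + 585225) + 0)) = 1/(8985607 + (585222 + 0)) = 1/(8985607 + 585222) = 1/9570829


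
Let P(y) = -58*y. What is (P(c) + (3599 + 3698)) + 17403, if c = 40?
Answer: 22380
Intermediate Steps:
(P(c) + (3599 + 3698)) + 17403 = (-58*40 + (3599 + 3698)) + 17403 = (-2320 + 7297) + 17403 = 4977 + 17403 = 22380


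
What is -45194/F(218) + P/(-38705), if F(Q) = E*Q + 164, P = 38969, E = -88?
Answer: 100804339/73616910 ≈ 1.3693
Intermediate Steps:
F(Q) = 164 - 88*Q (F(Q) = -88*Q + 164 = 164 - 88*Q)
-45194/F(218) + P/(-38705) = -45194/(164 - 88*218) + 38969/(-38705) = -45194/(164 - 19184) + 38969*(-1/38705) = -45194/(-19020) - 38969/38705 = -45194*(-1/19020) - 38969/38705 = 22597/9510 - 38969/38705 = 100804339/73616910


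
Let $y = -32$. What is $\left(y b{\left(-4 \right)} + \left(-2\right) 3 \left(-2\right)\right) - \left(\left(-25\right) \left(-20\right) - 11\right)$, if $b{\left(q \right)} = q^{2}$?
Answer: $-989$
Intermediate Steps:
$\left(y b{\left(-4 \right)} + \left(-2\right) 3 \left(-2\right)\right) - \left(\left(-25\right) \left(-20\right) - 11\right) = \left(- 32 \left(-4\right)^{2} + \left(-2\right) 3 \left(-2\right)\right) - \left(\left(-25\right) \left(-20\right) - 11\right) = \left(\left(-32\right) 16 - -12\right) - \left(500 - 11\right) = \left(-512 + 12\right) - 489 = -500 - 489 = -989$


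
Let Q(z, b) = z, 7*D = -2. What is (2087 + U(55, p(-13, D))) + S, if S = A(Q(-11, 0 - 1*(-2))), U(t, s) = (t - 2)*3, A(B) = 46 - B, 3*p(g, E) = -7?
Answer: 2303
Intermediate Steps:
D = -2/7 (D = (⅐)*(-2) = -2/7 ≈ -0.28571)
p(g, E) = -7/3 (p(g, E) = (⅓)*(-7) = -7/3)
U(t, s) = -6 + 3*t (U(t, s) = (-2 + t)*3 = -6 + 3*t)
S = 57 (S = 46 - 1*(-11) = 46 + 11 = 57)
(2087 + U(55, p(-13, D))) + S = (2087 + (-6 + 3*55)) + 57 = (2087 + (-6 + 165)) + 57 = (2087 + 159) + 57 = 2246 + 57 = 2303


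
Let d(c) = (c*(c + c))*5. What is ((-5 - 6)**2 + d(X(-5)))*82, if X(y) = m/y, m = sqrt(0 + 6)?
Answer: 50594/5 ≈ 10119.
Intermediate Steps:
m = sqrt(6) ≈ 2.4495
X(y) = sqrt(6)/y
d(c) = 10*c**2 (d(c) = (c*(2*c))*5 = (2*c**2)*5 = 10*c**2)
((-5 - 6)**2 + d(X(-5)))*82 = ((-5 - 6)**2 + 10*(sqrt(6)/(-5))**2)*82 = ((-11)**2 + 10*(sqrt(6)*(-1/5))**2)*82 = (121 + 10*(-sqrt(6)/5)**2)*82 = (121 + 10*(6/25))*82 = (121 + 12/5)*82 = (617/5)*82 = 50594/5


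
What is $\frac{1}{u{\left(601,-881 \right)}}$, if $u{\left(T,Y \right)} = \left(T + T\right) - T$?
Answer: $\frac{1}{601} \approx 0.0016639$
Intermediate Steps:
$u{\left(T,Y \right)} = T$ ($u{\left(T,Y \right)} = 2 T - T = T$)
$\frac{1}{u{\left(601,-881 \right)}} = \frac{1}{601}$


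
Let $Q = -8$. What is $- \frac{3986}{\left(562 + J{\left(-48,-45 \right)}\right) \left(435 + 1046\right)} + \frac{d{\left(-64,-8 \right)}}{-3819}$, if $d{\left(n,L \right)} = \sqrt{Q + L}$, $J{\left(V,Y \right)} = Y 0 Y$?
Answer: $- \frac{1993}{416161} - \frac{4 i}{3819} \approx -0.004789 - 0.0010474 i$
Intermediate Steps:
$J{\left(V,Y \right)} = 0$ ($J{\left(V,Y \right)} = 0 Y = 0$)
$d{\left(n,L \right)} = \sqrt{-8 + L}$
$- \frac{3986}{\left(562 + J{\left(-48,-45 \right)}\right) \left(435 + 1046\right)} + \frac{d{\left(-64,-8 \right)}}{-3819} = - \frac{3986}{\left(562 + 0\right) \left(435 + 1046\right)} + \frac{\sqrt{-8 - 8}}{-3819} = - \frac{3986}{562 \cdot 1481} + \sqrt{-16} \left(- \frac{1}{3819}\right) = - \frac{3986}{832322} + 4 i \left(- \frac{1}{3819}\right) = \left(-3986\right) \frac{1}{832322} - \frac{4 i}{3819} = - \frac{1993}{416161} - \frac{4 i}{3819}$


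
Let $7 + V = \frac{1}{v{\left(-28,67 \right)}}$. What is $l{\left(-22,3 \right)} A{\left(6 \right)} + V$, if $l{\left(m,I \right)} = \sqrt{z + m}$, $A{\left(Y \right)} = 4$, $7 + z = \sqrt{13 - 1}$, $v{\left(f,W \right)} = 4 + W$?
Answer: $- \frac{496}{71} + 4 i \sqrt{29 - 2 \sqrt{3}} \approx -6.9859 + 20.213 i$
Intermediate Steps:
$z = -7 + 2 \sqrt{3}$ ($z = -7 + \sqrt{13 - 1} = -7 + \sqrt{12} = -7 + 2 \sqrt{3} \approx -3.5359$)
$l{\left(m,I \right)} = \sqrt{-7 + m + 2 \sqrt{3}}$ ($l{\left(m,I \right)} = \sqrt{\left(-7 + 2 \sqrt{3}\right) + m} = \sqrt{-7 + m + 2 \sqrt{3}}$)
$V = - \frac{496}{71}$ ($V = -7 + \frac{1}{4 + 67} = -7 + \frac{1}{71} = - \frac{496}{71} \approx -6.9859$)
$l{\left(-22,3 \right)} A{\left(6 \right)} + V = \sqrt{-7 - 22 + 2 \sqrt{3}} \cdot 4 - \frac{496}{71} = \sqrt{-29 + 2 \sqrt{3}} \cdot 4 - \frac{496}{71} = 4 \sqrt{-29 + 2 \sqrt{3}} - \frac{496}{71} = - \frac{496}{71} + 4 \sqrt{-29 + 2 \sqrt{3}}$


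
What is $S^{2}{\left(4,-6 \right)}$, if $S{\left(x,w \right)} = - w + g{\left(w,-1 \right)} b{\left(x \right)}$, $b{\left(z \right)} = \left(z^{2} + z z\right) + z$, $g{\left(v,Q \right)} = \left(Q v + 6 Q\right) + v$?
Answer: $44100$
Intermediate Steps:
$g{\left(v,Q \right)} = v + 6 Q + Q v$ ($g{\left(v,Q \right)} = \left(6 Q + Q v\right) + v = v + 6 Q + Q v$)
$b{\left(z \right)} = z + 2 z^{2}$ ($b{\left(z \right)} = \left(z^{2} + z^{2}\right) + z = 2 z^{2} + z = z + 2 z^{2}$)
$S{\left(x,w \right)} = - w - 6 x \left(1 + 2 x\right)$ ($S{\left(x,w \right)} = - w + \left(w + 6 \left(-1\right) - w\right) x \left(1 + 2 x\right) = - w + \left(w - 6 - w\right) x \left(1 + 2 x\right) = - w - 6 x \left(1 + 2 x\right)$)
$S^{2}{\left(4,-6 \right)} = \left(\left(-1\right) \left(-6\right) - 24 \left(1 + 2 \cdot 4\right)\right)^{2} = \left(6 - 24 \left(1 + 8\right)\right)^{2} = \left(6 - 24 \cdot 9\right)^{2} = \left(6 - 216\right)^{2} = \left(-210\right)^{2} = 44100$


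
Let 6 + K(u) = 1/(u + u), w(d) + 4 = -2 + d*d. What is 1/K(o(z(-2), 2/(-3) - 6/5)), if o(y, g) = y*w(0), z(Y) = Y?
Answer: -24/143 ≈ -0.16783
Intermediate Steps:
w(d) = -6 + d**2 (w(d) = -4 + (-2 + d*d) = -4 + (-2 + d**2) = -6 + d**2)
o(y, g) = -6*y (o(y, g) = y*(-6 + 0**2) = y*(-6 + 0) = y*(-6) = -6*y)
K(u) = -6 + 1/(2*u) (K(u) = -6 + 1/(u + u) = -6 + 1/(2*u))
1/K(o(z(-2), 2/(-3) - 6/5)) = 1/(-6 + 1/(2*((-6*(-2))))) = 1/(-6 + (1/2)/12) = 1/(-6 + (1/2)*(1/12)) = 1/(-6 + 1/24) = 1/(-143/24) = -24/143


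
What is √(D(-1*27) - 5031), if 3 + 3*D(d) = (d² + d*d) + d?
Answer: I*√4555 ≈ 67.491*I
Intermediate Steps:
D(d) = -1 + d/3 + 2*d²/3 (D(d) = -1 + ((d² + d*d) + d)/3 = -1 + ((d² + d²) + d)/3 = -1 + (2*d² + d)/3 = -1 + (d + 2*d²)/3 = -1 + (d/3 + 2*d²/3) = -1 + d/3 + 2*d²/3)
√(D(-1*27) - 5031) = √((-1 + (-1*27)/3 + 2*(-1*27)²/3) - 5031) = √((-1 + (⅓)*(-27) + (⅔)*(-27)²) - 5031) = √((-1 - 9 + (⅔)*729) - 5031) = √((-1 - 9 + 486) - 5031) = √(476 - 5031) = √(-4555) = I*√4555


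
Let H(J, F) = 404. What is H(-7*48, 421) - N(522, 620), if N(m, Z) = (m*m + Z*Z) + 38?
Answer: -656518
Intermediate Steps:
N(m, Z) = 38 + Z² + m² (N(m, Z) = (m² + Z²) + 38 = (Z² + m²) + 38 = 38 + Z² + m²)
H(-7*48, 421) - N(522, 620) = 404 - (38 + 620² + 522²) = 404 - (38 + 384400 + 272484) = 404 - 1*656922 = 404 - 656922 = -656518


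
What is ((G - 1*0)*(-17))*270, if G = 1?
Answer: -4590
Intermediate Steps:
((G - 1*0)*(-17))*270 = ((1 - 1*0)*(-17))*270 = ((1 + 0)*(-17))*270 = (1*(-17))*270 = -17*270 = -4590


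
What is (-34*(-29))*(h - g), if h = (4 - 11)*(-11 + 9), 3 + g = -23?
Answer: 39440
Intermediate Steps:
g = -26 (g = -3 - 23 = -26)
h = 14 (h = -7*(-2) = 14)
(-34*(-29))*(h - g) = (-34*(-29))*(14 - 1*(-26)) = 986*(14 + 26) = 986*40 = 39440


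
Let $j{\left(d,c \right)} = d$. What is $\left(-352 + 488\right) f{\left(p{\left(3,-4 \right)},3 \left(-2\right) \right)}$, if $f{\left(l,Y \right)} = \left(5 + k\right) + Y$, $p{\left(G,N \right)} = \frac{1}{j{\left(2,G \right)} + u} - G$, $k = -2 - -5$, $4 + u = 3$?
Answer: $272$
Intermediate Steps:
$u = -1$ ($u = -4 + 3 = -1$)
$k = 3$ ($k = -2 + 5 = 3$)
$p{\left(G,N \right)} = 1 - G$ ($p{\left(G,N \right)} = \frac{1}{2 - 1} - G = 1^{-1} - G = 1 - G$)
$f{\left(l,Y \right)} = 8 + Y$ ($f{\left(l,Y \right)} = \left(5 + 3\right) + Y = 8 + Y$)
$\left(-352 + 488\right) f{\left(p{\left(3,-4 \right)},3 \left(-2\right) \right)} = \left(-352 + 488\right) \left(8 + 3 \left(-2\right)\right) = 136 \left(8 - 6\right) = 136 \cdot 2 = 272$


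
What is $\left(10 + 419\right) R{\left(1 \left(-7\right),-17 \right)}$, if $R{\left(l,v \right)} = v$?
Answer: $-7293$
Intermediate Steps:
$\left(10 + 419\right) R{\left(1 \left(-7\right),-17 \right)} = \left(10 + 419\right) \left(-17\right) = 429 \left(-17\right) = -7293$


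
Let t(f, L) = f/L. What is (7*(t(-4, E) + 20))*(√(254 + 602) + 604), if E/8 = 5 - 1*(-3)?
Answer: 337183/4 + 2233*√214/8 ≈ 88379.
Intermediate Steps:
E = 64 (E = 8*(5 - 1*(-3)) = 8*(5 + 3) = 8*8 = 64)
(7*(t(-4, E) + 20))*(√(254 + 602) + 604) = (7*(-4/64 + 20))*(√(254 + 602) + 604) = (7*(-4*1/64 + 20))*(√856 + 604) = (7*(-1/16 + 20))*(2*√214 + 604) = (7*(319/16))*(604 + 2*√214) = 2233*(604 + 2*√214)/16 = 337183/4 + 2233*√214/8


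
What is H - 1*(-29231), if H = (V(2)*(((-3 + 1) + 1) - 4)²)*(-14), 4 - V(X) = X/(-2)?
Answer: 27481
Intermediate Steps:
V(X) = 4 + X/2 (V(X) = 4 - X/(-2) = 4 - X*(-1)/2 = 4 - (-1)*X/2 = 4 + X/2)
H = -1750 (H = ((4 + (½)*2)*(((-3 + 1) + 1) - 4)²)*(-14) = ((4 + 1)*((-2 + 1) - 4)²)*(-14) = (5*(-1 - 4)²)*(-14) = (5*(-5)²)*(-14) = (5*25)*(-14) = 125*(-14) = -1750)
H - 1*(-29231) = -1750 - 1*(-29231) = -1750 + 29231 = 27481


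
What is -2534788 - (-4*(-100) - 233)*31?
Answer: -2539965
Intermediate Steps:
-2534788 - (-4*(-100) - 233)*31 = -2534788 - (400 - 233)*31 = -2534788 - 167*31 = -2534788 - 1*5177 = -2534788 - 5177 = -2539965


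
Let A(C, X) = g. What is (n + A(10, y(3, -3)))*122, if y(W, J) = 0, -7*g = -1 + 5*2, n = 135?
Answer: 114192/7 ≈ 16313.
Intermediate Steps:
g = -9/7 (g = -(-1 + 5*2)/7 = -(-1 + 10)/7 = -⅐*9 = -9/7 ≈ -1.2857)
A(C, X) = -9/7
(n + A(10, y(3, -3)))*122 = (135 - 9/7)*122 = (936/7)*122 = 114192/7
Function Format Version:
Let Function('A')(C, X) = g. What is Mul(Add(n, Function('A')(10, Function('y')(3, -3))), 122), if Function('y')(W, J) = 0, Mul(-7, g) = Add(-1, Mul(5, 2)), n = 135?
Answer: Rational(114192, 7) ≈ 16313.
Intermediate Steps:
g = Rational(-9, 7) (g = Mul(Rational(-1, 7), Add(-1, Mul(5, 2))) = Mul(Rational(-1, 7), Add(-1, 10)) = Mul(Rational(-1, 7), 9) = Rational(-9, 7) ≈ -1.2857)
Function('A')(C, X) = Rational(-9, 7)
Mul(Add(n, Function('A')(10, Function('y')(3, -3))), 122) = Mul(Add(135, Rational(-9, 7)), 122) = Mul(Rational(936, 7), 122) = Rational(114192, 7)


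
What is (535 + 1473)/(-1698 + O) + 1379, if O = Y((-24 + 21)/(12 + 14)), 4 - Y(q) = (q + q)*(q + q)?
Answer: 394461453/286295 ≈ 1377.8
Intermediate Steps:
Y(q) = 4 - 4*q² (Y(q) = 4 - (q + q)*(q + q) = 4 - 2*q*2*q = 4 - 4*q²)
O = 667/169 (O = 4 - 4*(-24 + 21)²/(12 + 14)² = 4 - 4*(-3/26)² = 4 - 4*9/676 = 4 - 9/169 = 667/169 ≈ 3.9467)
(535 + 1473)/(-1698 + O) + 1379 = (535 + 1473)/(-1698 + 667/169) + 1379 = 2008/(-286295/169) + 1379 = 2008*(-169/286295) + 1379 = -339352/286295 + 1379 = 394461453/286295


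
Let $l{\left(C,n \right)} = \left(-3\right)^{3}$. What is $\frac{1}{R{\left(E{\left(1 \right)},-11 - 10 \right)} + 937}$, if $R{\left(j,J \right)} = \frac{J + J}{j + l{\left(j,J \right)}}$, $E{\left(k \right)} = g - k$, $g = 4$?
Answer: $\frac{4}{3755} \approx 0.0010652$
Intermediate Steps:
$E{\left(k \right)} = 4 - k$
$l{\left(C,n \right)} = -27$
$R{\left(j,J \right)} = \frac{2 J}{-27 + j}$ ($R{\left(j,J \right)} = \frac{J + J}{j - 27} = \frac{2 J}{-27 + j}$)
$\frac{1}{R{\left(E{\left(1 \right)},-11 - 10 \right)} + 937} = \frac{1}{\frac{2 \left(-11 - 10\right)}{-27 + \left(4 - 1\right)} + 937} = \frac{1}{2 \left(-21\right) \frac{1}{-27 + 3} + 937} = \frac{1}{2 \left(-21\right) \frac{1}{-24} + 937} = \frac{1}{2 \left(-21\right) \left(- \frac{1}{24}\right) + 937} = \frac{1}{\frac{7}{4} + 937} = \frac{1}{\frac{3755}{4}} = \frac{4}{3755}$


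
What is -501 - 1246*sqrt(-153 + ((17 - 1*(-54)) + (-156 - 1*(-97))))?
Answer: -501 - 1246*I*sqrt(141) ≈ -501.0 - 14795.0*I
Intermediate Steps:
-501 - 1246*sqrt(-153 + ((17 - 1*(-54)) + (-156 - 1*(-97)))) = -501 - 1246*sqrt(-153 + ((17 + 54) + (-156 + 97))) = -501 - 1246*sqrt(-153 + (71 - 59)) = -501 - 1246*sqrt(-153 + 12) = -501 - 1246*I*sqrt(141)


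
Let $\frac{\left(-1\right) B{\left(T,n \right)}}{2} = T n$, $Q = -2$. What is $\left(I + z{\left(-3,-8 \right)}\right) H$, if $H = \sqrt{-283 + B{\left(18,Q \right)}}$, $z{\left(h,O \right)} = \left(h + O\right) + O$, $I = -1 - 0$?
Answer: $- 20 i \sqrt{211} \approx - 290.52 i$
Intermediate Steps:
$I = -1$ ($I = -1 + 0 = -1$)
$z{\left(h,O \right)} = h + 2 O$ ($z{\left(h,O \right)} = \left(O + h\right) + O = h + 2 O$)
$B{\left(T,n \right)} = - 2 T n$
$H = i \sqrt{211}$ ($H = \sqrt{-283 - 36 \left(-2\right)} = \sqrt{-283 + 72} = \sqrt{-211} = i \sqrt{211} \approx 14.526 i$)
$\left(I + z{\left(-3,-8 \right)}\right) H = \left(-1 + \left(-3 + 2 \left(-8\right)\right)\right) i \sqrt{211} = \left(-1 - 19\right) i \sqrt{211} = - 20 i \sqrt{211}$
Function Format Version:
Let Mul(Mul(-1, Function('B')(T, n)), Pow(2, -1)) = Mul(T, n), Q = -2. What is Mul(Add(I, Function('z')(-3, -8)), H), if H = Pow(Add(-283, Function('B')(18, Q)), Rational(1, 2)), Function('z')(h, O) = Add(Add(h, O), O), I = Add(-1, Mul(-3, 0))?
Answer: Mul(-20, I, Pow(211, Rational(1, 2))) ≈ Mul(-290.52, I)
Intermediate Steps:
I = -1 (I = Add(-1, 0) = -1)
Function('z')(h, O) = Add(h, Mul(2, O)) (Function('z')(h, O) = Add(Add(O, h), O) = Add(h, Mul(2, O)))
Function('B')(T, n) = Mul(-2, T, n) (Function('B')(T, n) = Mul(-2, Mul(T, n)) = Mul(-2, T, n))
H = Mul(I, Pow(211, Rational(1, 2))) (H = Pow(Add(-283, Mul(-2, 18, -2)), Rational(1, 2)) = Pow(Add(-283, 72), Rational(1, 2)) = Pow(-211, Rational(1, 2)) = Mul(I, Pow(211, Rational(1, 2))) ≈ Mul(14.526, I))
Mul(Add(I, Function('z')(-3, -8)), H) = Mul(Add(-1, Add(-3, Mul(2, -8))), Mul(I, Pow(211, Rational(1, 2)))) = Mul(Add(-1, Add(-3, -16)), Mul(I, Pow(211, Rational(1, 2)))) = Mul(Add(-1, -19), Mul(I, Pow(211, Rational(1, 2)))) = Mul(-20, Mul(I, Pow(211, Rational(1, 2)))) = Mul(-20, I, Pow(211, Rational(1, 2)))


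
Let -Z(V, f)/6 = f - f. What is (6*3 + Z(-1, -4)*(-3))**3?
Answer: 5832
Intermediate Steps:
Z(V, f) = 0 (Z(V, f) = -6*(f - f) = -6*0 = 0)
(6*3 + Z(-1, -4)*(-3))**3 = (6*3 + 0*(-3))**3 = (18 + 0)**3 = 18**3 = 5832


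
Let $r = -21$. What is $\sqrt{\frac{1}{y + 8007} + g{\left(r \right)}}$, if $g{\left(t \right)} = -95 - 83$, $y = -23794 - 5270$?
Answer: $\frac{i \sqrt{78924731379}}{21057} \approx 13.342 i$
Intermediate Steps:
$y = -29064$ ($y = -23794 - 5270 = -29064$)
$g{\left(t \right)} = -178$ ($g{\left(t \right)} = -95 - 83 = -178$)
$\sqrt{\frac{1}{y + 8007} + g{\left(r \right)}} = \sqrt{\frac{1}{-29064 + 8007} - 178} = \sqrt{\frac{1}{-21057} - 178} = \sqrt{- \frac{1}{21057} - 178} = \sqrt{- \frac{3748147}{21057}} = \frac{i \sqrt{78924731379}}{21057}$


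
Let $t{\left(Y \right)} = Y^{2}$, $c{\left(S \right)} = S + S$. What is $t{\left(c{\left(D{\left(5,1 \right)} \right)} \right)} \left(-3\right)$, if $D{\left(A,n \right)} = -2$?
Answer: $-48$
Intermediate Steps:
$c{\left(S \right)} = 2 S$
$t{\left(c{\left(D{\left(5,1 \right)} \right)} \right)} \left(-3\right) = \left(2 \left(-2\right)\right)^{2} \left(-3\right) = \left(-4\right)^{2} \left(-3\right) = 16 \left(-3\right) = -48$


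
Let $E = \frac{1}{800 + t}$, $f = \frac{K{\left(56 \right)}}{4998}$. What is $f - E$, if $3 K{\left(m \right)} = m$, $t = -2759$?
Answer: $\frac{2969}{699363} \approx 0.0042453$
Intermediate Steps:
$K{\left(m \right)} = \frac{m}{3}$
$f = \frac{4}{1071}$ ($f = \frac{\frac{1}{3} \cdot 56}{4998} = \frac{56}{3} \cdot \frac{1}{4998} = \frac{4}{1071} \approx 0.0037348$)
$E = - \frac{1}{1959}$ ($E = \frac{1}{800 - 2759} = \frac{1}{-1959} = - \frac{1}{1959} \approx -0.00051046$)
$f - E = \frac{4}{1071} - - \frac{1}{1959} = \frac{4}{1071} + \frac{1}{1959} = \frac{2969}{699363}$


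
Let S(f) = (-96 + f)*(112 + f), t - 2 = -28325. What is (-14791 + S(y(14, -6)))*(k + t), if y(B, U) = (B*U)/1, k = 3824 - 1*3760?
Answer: 560404229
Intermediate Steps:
k = 64 (k = 3824 - 3760 = 64)
t = -28323 (t = 2 - 28325 = -28323)
y(B, U) = B*U (y(B, U) = (B*U)*1 = B*U)
(-14791 + S(y(14, -6)))*(k + t) = (-14791 + (-10752 + (14*(-6))² + 16*(14*(-6))))*(64 - 28323) = (-14791 + (-10752 + (-84)² + 16*(-84)))*(-28259) = (-14791 + (-10752 + 7056 - 1344))*(-28259) = (-14791 - 5040)*(-28259) = -19831*(-28259) = 560404229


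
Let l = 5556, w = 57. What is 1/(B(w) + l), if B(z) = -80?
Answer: 1/5476 ≈ 0.00018262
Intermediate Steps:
1/(B(w) + l) = 1/(-80 + 5556) = 1/5476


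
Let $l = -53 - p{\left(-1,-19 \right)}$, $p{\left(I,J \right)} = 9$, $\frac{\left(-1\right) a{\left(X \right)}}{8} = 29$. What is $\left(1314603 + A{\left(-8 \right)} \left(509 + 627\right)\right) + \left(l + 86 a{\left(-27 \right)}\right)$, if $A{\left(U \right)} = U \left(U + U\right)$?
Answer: $1439997$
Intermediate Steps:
$a{\left(X \right)} = -232$ ($a{\left(X \right)} = \left(-8\right) 29 = -232$)
$A{\left(U \right)} = 2 U^{2}$ ($A{\left(U \right)} = U 2 U = 2 U^{2}$)
$l = -62$ ($l = -53 - 9 = -62$)
$\left(1314603 + A{\left(-8 \right)} \left(509 + 627\right)\right) + \left(l + 86 a{\left(-27 \right)}\right) = \left(1314603 + 2 \left(-8\right)^{2} \left(509 + 627\right)\right) + \left(-62 + 86 \left(-232\right)\right) = \left(1314603 + 2 \cdot 64 \cdot 1136\right) - 20014 = \left(1314603 + 128 \cdot 1136\right) - 20014 = \left(1314603 + 145408\right) - 20014 = 1460011 - 20014 = 1439997$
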